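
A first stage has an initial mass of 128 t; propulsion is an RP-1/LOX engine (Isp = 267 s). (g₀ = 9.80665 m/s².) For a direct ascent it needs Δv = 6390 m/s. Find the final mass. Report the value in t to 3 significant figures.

v_e = Isp · g₀ = 267 × 9.80665 = 2618.4 m/s.
m₀/m_f = exp(Δv / v_e) = exp(6390 / 2618.4) = exp(2.4404) = 11.4781.
m_f = m₀ / 11.4781 = 128 / 11.4781 = 11.1517 t.

final mass ≈ 11.2 t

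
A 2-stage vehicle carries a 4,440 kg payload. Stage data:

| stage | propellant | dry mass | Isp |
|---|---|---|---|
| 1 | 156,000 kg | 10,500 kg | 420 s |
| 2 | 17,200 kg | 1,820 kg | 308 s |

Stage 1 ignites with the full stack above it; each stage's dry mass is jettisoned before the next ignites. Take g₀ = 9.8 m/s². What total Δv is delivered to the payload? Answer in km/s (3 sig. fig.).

Δv ≈ 11.1 km/s

Ignition mass of stage 1 = 156,000+10,500 + 17,200+1,820 + 4,440 = 189,960 kg.
Stage 1: m₀ = 189,960 kg, m_f = 189,960 − 156,000 = 33,960 kg; Δv = 420×9.8×ln(5.594) = 4116.0×1.7216 ≈ 7086 m/s.
Stage 2: m₀ = 23,460 kg, m_f = 23,460 − 17,200 = 6,260 kg; Δv = 308×9.8×ln(3.748) = 3018.4×1.3211 ≈ 3988 m/s.
Total Δv = 7086 + 3988 = 11074 m/s.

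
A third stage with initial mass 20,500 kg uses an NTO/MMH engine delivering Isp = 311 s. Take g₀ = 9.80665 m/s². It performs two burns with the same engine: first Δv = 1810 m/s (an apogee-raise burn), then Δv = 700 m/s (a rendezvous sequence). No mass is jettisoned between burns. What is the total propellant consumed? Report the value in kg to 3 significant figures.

total propellant consumed ≈ 11500 kg

v_e = Isp · g₀ = 311 × 9.80665 = 3049.9 m/s.
After the first burn: m = 20500 × exp(−1810/3049.9) = 20500 × 0.55241 = 11,324.4 kg.
After the second burn: m = 11,324.4 × exp(−700/3049.9) = 11,324.4 × 0.79492 = 9,001.99 kg.
Total propellant = m₀ − m_final = 20500 − 9,001.99 = 11,498.01 kg.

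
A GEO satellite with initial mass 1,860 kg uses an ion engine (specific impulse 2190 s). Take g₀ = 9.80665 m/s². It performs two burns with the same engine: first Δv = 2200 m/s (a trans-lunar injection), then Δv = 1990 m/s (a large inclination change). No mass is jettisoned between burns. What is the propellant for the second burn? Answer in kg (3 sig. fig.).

v_e = Isp · g₀ = 2190 × 9.80665 = 21476.6 m/s.
After the first burn: m = 1860 × exp(−2200/21476.6) = 1860 × 0.90263 = 1,678.89 kg.
After the second burn: m = 1,678.89 × exp(−1990/21476.6) = 1,678.89 × 0.91150 = 1,530.31 kg.
Second-burn propellant = 1,678.89 − 1,530.31 = 148.58 kg.

propellant for the second burn ≈ 149 kg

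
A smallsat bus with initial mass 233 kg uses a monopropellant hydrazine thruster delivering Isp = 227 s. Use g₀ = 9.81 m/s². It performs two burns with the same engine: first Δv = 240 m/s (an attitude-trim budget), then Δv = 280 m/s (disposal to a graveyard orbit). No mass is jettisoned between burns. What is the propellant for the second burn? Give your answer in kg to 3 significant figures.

propellant for the second burn ≈ 24.7 kg

v_e = Isp · g₀ = 227 × 9.81 = 2226.9 m/s.
After the first burn: m = 233 × exp(−240/2226.9) = 233 × 0.89783 = 209.194 kg.
After the second burn: m = 209.194 × exp(−280/2226.9) = 209.194 × 0.88185 = 184.478 kg.
Second-burn propellant = 209.194 − 184.478 = 24.716 kg.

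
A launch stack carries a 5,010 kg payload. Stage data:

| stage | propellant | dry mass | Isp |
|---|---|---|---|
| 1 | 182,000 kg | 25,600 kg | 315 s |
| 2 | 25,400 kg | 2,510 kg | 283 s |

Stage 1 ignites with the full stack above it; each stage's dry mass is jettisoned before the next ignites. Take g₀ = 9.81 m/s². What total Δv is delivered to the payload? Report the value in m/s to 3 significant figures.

Ignition mass of stage 1 = 182,000+25,600 + 25,400+2,510 + 5,010 = 240,520 kg.
Stage 1: m₀ = 240,520 kg, m_f = 240,520 − 182,000 = 58,520 kg; Δv = 315×9.81×ln(4.11) = 3090.2×1.4134 ≈ 4368 m/s.
Stage 2: m₀ = 32,920 kg, m_f = 32,920 − 25,400 = 7,520 kg; Δv = 283×9.81×ln(4.378) = 2776.2×1.4765 ≈ 4099 m/s.
Total Δv = 4368 + 4099 = 8467 m/s.

Δv ≈ 8470 m/s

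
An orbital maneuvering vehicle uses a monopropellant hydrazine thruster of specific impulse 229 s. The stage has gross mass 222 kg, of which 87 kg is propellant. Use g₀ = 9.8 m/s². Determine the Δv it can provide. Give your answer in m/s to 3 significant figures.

v_e = Isp · g₀ = 229 × 9.8 = 2244.2 m/s.
m_f = m₀ − m_prop = 222 − 87 = 135 kg.
Δv = v_e · ln(m₀/m_f) = 2244.2 × ln(1.644) = 2244.2 × 0.4974 ≈ 1116.3 m/s.

Δv ≈ 1120 m/s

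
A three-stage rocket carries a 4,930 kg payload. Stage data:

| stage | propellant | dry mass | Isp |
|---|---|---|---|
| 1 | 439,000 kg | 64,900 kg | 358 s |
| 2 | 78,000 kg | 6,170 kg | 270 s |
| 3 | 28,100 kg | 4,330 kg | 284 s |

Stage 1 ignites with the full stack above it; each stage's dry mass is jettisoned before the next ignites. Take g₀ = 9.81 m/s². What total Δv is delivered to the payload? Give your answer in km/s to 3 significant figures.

Ignition mass of stage 1 = 439,000+64,900 + 78,000+6,170 + 28,100+4,330 + 4,930 = 625,430 kg.
Stage 1: m₀ = 625,430 kg, m_f = 625,430 − 439,000 = 186,430 kg; Δv = 358×9.81×ln(3.355) = 3512.0×1.2104 ≈ 4251 m/s.
Stage 2: m₀ = 121,530 kg, m_f = 121,530 − 78,000 = 43,530 kg; Δv = 270×9.81×ln(2.792) = 2648.7×1.0267 ≈ 2719 m/s.
Stage 3: m₀ = 37,360 kg, m_f = 37,360 − 28,100 = 9,260 kg; Δv = 284×9.81×ln(4.035) = 2786.0×1.3949 ≈ 3886 m/s.
Total Δv = 4251 + 2719 + 3886 = 10856 m/s.

Δv ≈ 10.9 km/s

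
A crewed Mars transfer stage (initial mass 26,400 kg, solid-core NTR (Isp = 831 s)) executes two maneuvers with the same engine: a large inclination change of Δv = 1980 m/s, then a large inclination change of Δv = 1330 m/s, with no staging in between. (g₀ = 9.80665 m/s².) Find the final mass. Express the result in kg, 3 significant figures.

v_e = Isp · g₀ = 831 × 9.80665 = 8149.3 m/s.
After the first burn: m = 26400 × exp(−1980/8149.3) = 26400 × 0.78430 = 20,705.5 kg.
After the second burn: m = 20,705.5 × exp(−1330/8149.3) = 20,705.5 × 0.84942 = 17,587.7 kg.

final mass ≈ 17600 kg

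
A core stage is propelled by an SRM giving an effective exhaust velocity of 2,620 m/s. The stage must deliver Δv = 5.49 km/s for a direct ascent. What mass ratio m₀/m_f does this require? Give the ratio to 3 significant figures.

Rocket equation: m₀/m_f = exp(Δv / v_e) = exp(5490 / 2620.0) = exp(2.0954) = 8.1289.

mass ratio ≈ 8.13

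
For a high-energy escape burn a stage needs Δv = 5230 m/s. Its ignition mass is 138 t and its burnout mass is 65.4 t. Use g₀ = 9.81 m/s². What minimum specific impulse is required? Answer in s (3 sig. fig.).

Isp ≈ 714 s

ln(m₀/m_f) = ln(138000/65400) = ln(2.11) = 0.7467.
v_e = Δv / ln(m₀/m_f) = 5230 / 0.7467 = 7003.9 m/s.
Isp = v_e / g₀ = 7003.9 / 9.81 = 714.0 s.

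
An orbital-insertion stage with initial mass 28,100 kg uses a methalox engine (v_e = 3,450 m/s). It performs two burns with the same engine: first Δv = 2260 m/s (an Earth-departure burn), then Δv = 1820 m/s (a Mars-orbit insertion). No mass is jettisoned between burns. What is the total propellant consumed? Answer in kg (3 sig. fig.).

total propellant consumed ≈ 19500 kg

After the first burn: m = 28100 × exp(−2260/3450.0) = 28100 × 0.51940 = 14,595.1 kg.
After the second burn: m = 14,595.1 × exp(−1820/3450.0) = 14,595.1 × 0.59006 = 8,611.98 kg.
Total propellant = m₀ − m_final = 28100 − 8,611.98 = 19,488.02 kg.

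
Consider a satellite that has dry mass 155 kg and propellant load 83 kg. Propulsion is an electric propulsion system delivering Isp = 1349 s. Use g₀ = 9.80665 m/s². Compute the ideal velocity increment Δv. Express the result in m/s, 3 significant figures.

v_e = Isp · g₀ = 1349 × 9.80665 = 13229.2 m/s.
m₀ = m_dry + m_prop = 155 + 83 = 238 kg.
By the Tsiolkovsky rocket equation, Δv = v_e · ln(m₀/m_f) = 13229.2 × ln(1.535) = 13229.2 × 0.4288 ≈ 5673.3 m/s.

Δv ≈ 5670 m/s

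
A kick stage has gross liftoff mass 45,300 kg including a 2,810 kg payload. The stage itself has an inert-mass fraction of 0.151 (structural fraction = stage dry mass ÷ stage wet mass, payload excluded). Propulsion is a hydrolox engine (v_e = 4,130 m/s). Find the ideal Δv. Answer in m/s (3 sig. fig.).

Stage wet mass = m₀ − payload = 45,300 − 2,810 = 42,490 kg.
Stage dry mass = ε × stage wet mass = 0.151 × 42,490 = 6,415.99 kg.
Burnout mass m_f = stage dry + payload = 6,415.99 + 2,810 = 9,225.99 kg.
Δv = v_e · ln(45,300/9,225.99) = 4130.0 × ln(4.91) = 4130.0 × 1.5913 ≈ 6572 m/s.

Δv ≈ 6570 m/s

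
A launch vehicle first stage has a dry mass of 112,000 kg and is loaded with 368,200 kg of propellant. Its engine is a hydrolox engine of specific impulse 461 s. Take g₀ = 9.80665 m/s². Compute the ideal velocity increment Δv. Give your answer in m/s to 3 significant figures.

v_e = Isp · g₀ = 461 × 9.80665 = 4520.9 m/s.
m₀ = m_dry + m_prop = 112,000 + 368,200 = 480,200 kg.
Rocket equation: Δv = v_e · ln(m₀/m_f) = 4520.9 × ln(4.287) = 4520.9 × 1.4557 ≈ 6581.0 m/s.

Δv ≈ 6580 m/s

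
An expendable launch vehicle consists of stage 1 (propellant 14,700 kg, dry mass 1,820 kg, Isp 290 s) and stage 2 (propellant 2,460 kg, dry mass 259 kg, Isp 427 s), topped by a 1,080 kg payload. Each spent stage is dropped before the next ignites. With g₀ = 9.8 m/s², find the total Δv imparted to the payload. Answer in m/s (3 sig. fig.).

Ignition mass of stage 1 = 14,700+1,820 + 2,460+259 + 1,080 = 20,319 kg.
Stage 1: m₀ = 20,319 kg, m_f = 20,319 − 14,700 = 5,619 kg; Δv = 290×9.8×ln(3.616) = 2842.0×1.2854 ≈ 3653 m/s.
Stage 2: m₀ = 3,799 kg, m_f = 3,799 − 2,460 = 1,339 kg; Δv = 427×9.8×ln(2.837) = 4184.6×1.0428 ≈ 4364 m/s.
Total Δv = 3653 + 4364 = 8017 m/s.

Δv ≈ 8020 m/s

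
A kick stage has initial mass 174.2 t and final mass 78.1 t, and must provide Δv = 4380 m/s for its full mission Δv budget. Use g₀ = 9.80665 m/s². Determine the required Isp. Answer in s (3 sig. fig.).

Isp ≈ 557 s

ln(m₀/m_f) = ln(174200/78100) = ln(2.23) = 0.8022.
From the ideal rocket equation, v_e = Δv / ln(m₀/m_f) = 4380 / 0.8022 = 5459.9 m/s.
Isp = v_e / g₀ = 5459.9 / 9.80665 = 556.8 s.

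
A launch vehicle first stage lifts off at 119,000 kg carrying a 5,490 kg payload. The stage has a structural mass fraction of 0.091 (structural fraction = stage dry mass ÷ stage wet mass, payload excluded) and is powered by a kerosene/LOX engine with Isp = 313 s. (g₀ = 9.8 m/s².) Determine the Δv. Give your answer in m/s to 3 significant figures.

Δv ≈ 6190 m/s

Stage wet mass = m₀ − payload = 119,000 − 5,490 = 113,510 kg.
Stage dry mass = ε × stage wet mass = 0.091 × 113,510 = 10,329.4 kg.
Burnout mass m_f = stage dry + payload = 10,329.4 + 5,490 = 15,819.4 kg.
v_e = Isp · g₀ = 313 × 9.8 = 3067.4 m/s.
From the ideal rocket equation, Δv = v_e · ln(119,000/15,819.4) = 3067.4 × ln(7.522) = 3067.4 × 2.0179 ≈ 6190 m/s.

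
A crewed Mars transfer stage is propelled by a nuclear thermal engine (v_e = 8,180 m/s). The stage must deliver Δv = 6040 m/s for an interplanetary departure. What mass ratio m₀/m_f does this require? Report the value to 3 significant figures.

mass ratio ≈ 2.09

m₀/m_f = exp(Δv / v_e) = exp(6040 / 8180.0) = exp(0.7384) = 2.0926.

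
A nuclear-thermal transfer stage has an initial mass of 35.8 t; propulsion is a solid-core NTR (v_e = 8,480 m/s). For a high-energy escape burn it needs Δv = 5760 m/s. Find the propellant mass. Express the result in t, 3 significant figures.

From the ideal rocket equation, m₀/m_f = exp(Δv / v_e) = exp(5760 / 8480.0) = exp(0.6792) = 1.9724.
m_f = 35.8 / 1.9724 = 18.1505 t, so propellant = m₀ − m_f = 35.8 − 18.1505 = 17.6495 t.

propellant mass ≈ 17.6 t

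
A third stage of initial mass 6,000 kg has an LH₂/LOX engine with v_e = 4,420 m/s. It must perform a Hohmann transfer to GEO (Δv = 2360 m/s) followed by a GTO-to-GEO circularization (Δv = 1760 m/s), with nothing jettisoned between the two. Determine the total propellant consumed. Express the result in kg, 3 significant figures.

After the first burn: m = 6000 × exp(−2360/4420.0) = 6000 × 0.58629 = 3,517.74 kg.
After the second burn: m = 3,517.74 × exp(−1760/4420.0) = 3,517.74 × 0.67153 = 2,362.27 kg.
Total propellant = m₀ − m_final = 6000 − 2,362.27 = 3,637.73 kg.

total propellant consumed ≈ 3640 kg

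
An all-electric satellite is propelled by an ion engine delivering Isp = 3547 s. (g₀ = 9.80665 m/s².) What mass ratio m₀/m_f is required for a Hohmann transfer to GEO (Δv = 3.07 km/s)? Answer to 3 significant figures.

mass ratio ≈ 1.09

v_e = Isp · g₀ = 3547 × 9.80665 = 34784.2 m/s.
From the ideal rocket equation, m₀/m_f = exp(Δv / v_e) = exp(3070 / 34784.2) = exp(0.0883) = 1.0923.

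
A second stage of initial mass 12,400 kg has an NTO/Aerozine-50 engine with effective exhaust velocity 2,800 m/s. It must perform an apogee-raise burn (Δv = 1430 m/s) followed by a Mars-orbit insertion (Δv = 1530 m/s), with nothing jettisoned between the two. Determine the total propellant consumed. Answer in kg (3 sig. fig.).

total propellant consumed ≈ 8090 kg

After the first burn: m = 12400 × exp(−1430/2800.0) = 12400 × 0.60007 = 7,440.87 kg.
After the second burn: m = 7,440.87 × exp(−1530/2800.0) = 7,440.87 × 0.57901 = 4,308.34 kg.
Total propellant = m₀ − m_final = 12400 − 4,308.34 = 8,091.66 kg.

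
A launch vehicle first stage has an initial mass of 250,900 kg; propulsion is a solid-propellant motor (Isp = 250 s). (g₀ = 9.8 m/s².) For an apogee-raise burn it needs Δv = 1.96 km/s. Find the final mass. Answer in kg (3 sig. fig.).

v_e = Isp · g₀ = 250 × 9.8 = 2450.0 m/s.
m₀/m_f = exp(Δv / v_e) = exp(1960 / 2450.0) = exp(0.8000) = 2.2255.
m_f = m₀ / 2.2255 = 250,900 / 2.2255 = 112,739 kg.

final mass ≈ 113000 kg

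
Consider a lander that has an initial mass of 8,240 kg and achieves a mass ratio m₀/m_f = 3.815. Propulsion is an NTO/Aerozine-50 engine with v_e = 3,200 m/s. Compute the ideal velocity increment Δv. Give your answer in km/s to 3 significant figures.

Δv ≈ 4.28 km/s

By the Tsiolkovsky rocket equation, Δv = v_e · ln(3.815) = 3200.0 × 1.3389 ≈ 4284.6 m/s.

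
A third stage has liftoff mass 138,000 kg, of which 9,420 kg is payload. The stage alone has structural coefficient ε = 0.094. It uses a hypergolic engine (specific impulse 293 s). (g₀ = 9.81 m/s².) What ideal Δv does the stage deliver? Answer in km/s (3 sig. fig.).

Stage wet mass = m₀ − payload = 138,000 − 9,420 = 128,580 kg.
Stage dry mass = ε × stage wet mass = 0.094 × 128,580 = 12,086.5 kg.
Burnout mass m_f = stage dry + payload = 12,086.5 + 9,420 = 21,506.5 kg.
v_e = Isp · g₀ = 293 × 9.81 = 2874.3 m/s.
Rocket equation: Δv = v_e · ln(138,000/21,506.5) = 2874.3 × ln(6.417) = 2874.3 × 1.8589 ≈ 5343 m/s.

Δv ≈ 5.34 km/s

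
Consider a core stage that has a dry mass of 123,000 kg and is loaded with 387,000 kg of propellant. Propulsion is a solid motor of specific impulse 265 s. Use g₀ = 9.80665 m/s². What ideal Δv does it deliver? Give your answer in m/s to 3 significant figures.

Δv ≈ 3700 m/s

v_e = Isp · g₀ = 265 × 9.80665 = 2598.8 m/s.
m₀ = m_dry + m_prop = 123,000 + 387,000 = 510,000 kg.
Δv = v_e · ln(m₀/m_f) = 2598.8 × ln(4.146) = 2598.8 × 1.4222 ≈ 3696.0 m/s.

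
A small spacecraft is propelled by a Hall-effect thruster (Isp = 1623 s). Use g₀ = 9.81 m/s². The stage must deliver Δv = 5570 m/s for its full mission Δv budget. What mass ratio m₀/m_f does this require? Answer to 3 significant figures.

mass ratio ≈ 1.42

v_e = Isp · g₀ = 1623 × 9.81 = 15921.6 m/s.
m₀/m_f = exp(Δv / v_e) = exp(5570 / 15921.6) = exp(0.3498) = 1.4188.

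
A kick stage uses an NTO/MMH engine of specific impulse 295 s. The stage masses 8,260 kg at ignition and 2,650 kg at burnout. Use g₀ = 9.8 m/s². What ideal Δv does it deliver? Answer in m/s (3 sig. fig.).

Δv ≈ 3290 m/s

v_e = Isp · g₀ = 295 × 9.8 = 2891.0 m/s.
Δv = v_e · ln(m₀/m_f) = 2891.0 × ln(3.117) = 2891.0 × 1.1369 ≈ 3286.7 m/s.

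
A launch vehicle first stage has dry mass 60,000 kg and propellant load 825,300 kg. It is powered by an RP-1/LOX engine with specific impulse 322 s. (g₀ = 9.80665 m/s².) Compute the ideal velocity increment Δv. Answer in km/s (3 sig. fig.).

v_e = Isp · g₀ = 322 × 9.80665 = 3157.7 m/s.
m₀ = m_dry + m_prop = 60,000 + 825,300 = 885,300 kg.
From the ideal rocket equation, Δv = v_e · ln(m₀/m_f) = 3157.7 × ln(14.76) = 3157.7 × 2.6916 ≈ 8499.3 m/s.

Δv ≈ 8.50 km/s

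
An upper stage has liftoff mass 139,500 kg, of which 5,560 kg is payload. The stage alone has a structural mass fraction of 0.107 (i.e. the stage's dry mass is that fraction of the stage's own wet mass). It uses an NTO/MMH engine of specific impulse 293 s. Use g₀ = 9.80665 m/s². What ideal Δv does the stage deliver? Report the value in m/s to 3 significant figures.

Stage wet mass = m₀ − payload = 139,500 − 5,560 = 133,940 kg.
Stage dry mass = ε × stage wet mass = 0.107 × 133,940 = 14,331.6 kg.
Burnout mass m_f = stage dry + payload = 14,331.6 + 5,560 = 19,891.6 kg.
v_e = Isp · g₀ = 293 × 9.80665 = 2873.3 m/s.
Using Δv = v_e ln(m₀/m_f): Δv = v_e · ln(139,500/19,891.6) = 2873.3 × ln(7.013) = 2873.3 × 1.9478 ≈ 5597 m/s.

Δv ≈ 5600 m/s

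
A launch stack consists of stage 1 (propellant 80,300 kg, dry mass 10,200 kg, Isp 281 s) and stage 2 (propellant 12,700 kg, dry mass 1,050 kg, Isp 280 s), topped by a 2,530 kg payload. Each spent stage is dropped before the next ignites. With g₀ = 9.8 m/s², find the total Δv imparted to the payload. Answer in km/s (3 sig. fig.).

Δv ≈ 8.00 km/s

Ignition mass of stage 1 = 80,300+10,200 + 12,700+1,050 + 2,530 = 106,780 kg.
Stage 1: m₀ = 106,780 kg, m_f = 106,780 − 80,300 = 26,480 kg; Δv = 281×9.8×ln(4.032) = 2753.8×1.3944 ≈ 3840 m/s.
Stage 2: m₀ = 16,280 kg, m_f = 16,280 − 12,700 = 3,580 kg; Δv = 280×9.8×ln(4.547) = 2744.0×1.5146 ≈ 4156 m/s.
Total Δv = 3840 + 4156 = 7996 m/s.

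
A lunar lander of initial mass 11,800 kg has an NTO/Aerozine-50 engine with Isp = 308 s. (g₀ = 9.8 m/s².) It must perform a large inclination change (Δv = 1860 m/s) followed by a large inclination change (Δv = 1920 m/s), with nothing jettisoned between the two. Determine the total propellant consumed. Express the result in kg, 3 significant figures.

v_e = Isp · g₀ = 308 × 9.8 = 3018.4 m/s.
After the first burn: m = 11800 × exp(−1860/3018.4) = 11800 × 0.53998 = 6,371.76 kg.
After the second burn: m = 6,371.76 × exp(−1920/3018.4) = 6,371.76 × 0.52935 = 3,372.89 kg.
Total propellant = m₀ − m_final = 11800 − 3,372.89 = 8,427.11 kg.

total propellant consumed ≈ 8430 kg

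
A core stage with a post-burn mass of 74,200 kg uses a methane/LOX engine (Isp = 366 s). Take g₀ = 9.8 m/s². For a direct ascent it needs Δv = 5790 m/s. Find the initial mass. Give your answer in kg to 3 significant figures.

initial mass ≈ 373000 kg

v_e = Isp · g₀ = 366 × 9.8 = 3586.8 m/s.
m₀/m_f = exp(Δv / v_e) = exp(5790 / 3586.8) = exp(1.6143) = 5.0241.
m₀ = m_f × 5.0241 = 74,200 × 5.0241 = 372,788 kg.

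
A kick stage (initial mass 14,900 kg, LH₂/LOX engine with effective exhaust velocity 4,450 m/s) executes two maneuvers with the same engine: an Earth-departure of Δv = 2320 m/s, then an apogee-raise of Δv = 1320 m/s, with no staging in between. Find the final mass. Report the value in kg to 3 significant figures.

After the first burn: m = 14900 × exp(−2320/4450.0) = 14900 × 0.59372 = 8,846.43 kg.
After the second burn: m = 8,846.43 × exp(−1320/4450.0) = 8,846.43 × 0.74332 = 6,575.73 kg.

final mass ≈ 6580 kg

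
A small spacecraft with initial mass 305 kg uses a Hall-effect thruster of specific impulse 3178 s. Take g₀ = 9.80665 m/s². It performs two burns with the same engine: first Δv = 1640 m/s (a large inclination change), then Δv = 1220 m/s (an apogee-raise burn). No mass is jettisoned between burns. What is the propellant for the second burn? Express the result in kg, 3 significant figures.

propellant for the second burn ≈ 11.1 kg

v_e = Isp · g₀ = 3178 × 9.80665 = 31165.5 m/s.
After the first burn: m = 305 × exp(−1640/31165.5) = 305 × 0.94874 = 289.366 kg.
After the second burn: m = 289.366 × exp(−1220/31165.5) = 289.366 × 0.96161 = 278.257 kg.
Second-burn propellant = 289.366 − 278.257 = 11.109 kg.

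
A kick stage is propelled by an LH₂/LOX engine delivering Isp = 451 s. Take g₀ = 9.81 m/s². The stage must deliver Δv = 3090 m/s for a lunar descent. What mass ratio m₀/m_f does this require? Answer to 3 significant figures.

v_e = Isp · g₀ = 451 × 9.81 = 4424.3 m/s.
m₀/m_f = exp(Δv / v_e) = exp(3090 / 4424.3) = exp(0.6984) = 2.0106.

mass ratio ≈ 2.01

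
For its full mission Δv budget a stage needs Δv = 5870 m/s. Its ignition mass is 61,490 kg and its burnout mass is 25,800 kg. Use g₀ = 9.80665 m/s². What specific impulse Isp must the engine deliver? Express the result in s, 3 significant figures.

ln(m₀/m_f) = ln(61490/25800) = ln(2.383) = 0.8685.
By the Tsiolkovsky rocket equation, v_e = Δv / ln(m₀/m_f) = 5870 / 0.8685 = 6758.8 m/s.
Isp = v_e / g₀ = 6758.8 / 9.80665 = 689.2 s.

Isp ≈ 689 s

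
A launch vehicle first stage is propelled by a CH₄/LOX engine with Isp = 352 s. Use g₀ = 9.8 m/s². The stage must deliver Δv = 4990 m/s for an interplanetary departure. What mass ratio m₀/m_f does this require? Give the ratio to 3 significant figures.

v_e = Isp · g₀ = 352 × 9.8 = 3449.6 m/s.
m₀/m_f = exp(Δv / v_e) = exp(4990 / 3449.6) = exp(1.4465) = 4.2484.

mass ratio ≈ 4.25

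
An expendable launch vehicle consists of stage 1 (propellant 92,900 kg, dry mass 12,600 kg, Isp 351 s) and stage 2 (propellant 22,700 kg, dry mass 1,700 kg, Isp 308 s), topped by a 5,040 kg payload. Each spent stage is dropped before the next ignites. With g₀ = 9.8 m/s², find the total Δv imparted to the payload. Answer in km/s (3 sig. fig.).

Ignition mass of stage 1 = 92,900+12,600 + 22,700+1,700 + 5,040 = 134,940 kg.
Stage 1: m₀ = 134,940 kg, m_f = 134,940 − 92,900 = 42,040 kg; Δv = 351×9.8×ln(3.21) = 3439.8×1.1662 ≈ 4012 m/s.
Stage 2: m₀ = 29,440 kg, m_f = 29,440 − 22,700 = 6,740 kg; Δv = 308×9.8×ln(4.368) = 3018.4×1.4743 ≈ 4450 m/s.
Total Δv = 4012 + 4450 = 8462 m/s.

Δv ≈ 8.46 km/s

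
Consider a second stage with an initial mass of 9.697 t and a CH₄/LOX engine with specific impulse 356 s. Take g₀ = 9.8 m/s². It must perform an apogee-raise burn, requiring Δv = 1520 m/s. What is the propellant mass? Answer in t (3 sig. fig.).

v_e = Isp · g₀ = 356 × 9.8 = 3488.8 m/s.
m₀/m_f = exp(Δv / v_e) = exp(1520 / 3488.8) = exp(0.4357) = 1.5460.
m_f = 9.697 / 1.5460 = 6.27232 t, so propellant = m₀ − m_f = 9.697 − 6.27232 = 3.42468 t.

propellant mass ≈ 3.42 t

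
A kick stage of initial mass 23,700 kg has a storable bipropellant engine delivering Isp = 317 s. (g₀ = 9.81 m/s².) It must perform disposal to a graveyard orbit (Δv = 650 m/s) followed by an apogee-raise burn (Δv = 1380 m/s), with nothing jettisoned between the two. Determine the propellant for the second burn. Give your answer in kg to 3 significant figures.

propellant for the second burn ≈ 6890 kg

v_e = Isp · g₀ = 317 × 9.81 = 3109.8 m/s.
After the first burn: m = 23700 × exp(−650/3109.8) = 23700 × 0.81138 = 19,229.7 kg.
After the second burn: m = 19,229.7 × exp(−1380/3109.8) = 19,229.7 × 0.64162 = 12,338.2 kg.
Second-burn propellant = 19,229.7 − 12,338.2 = 6,891.5 kg.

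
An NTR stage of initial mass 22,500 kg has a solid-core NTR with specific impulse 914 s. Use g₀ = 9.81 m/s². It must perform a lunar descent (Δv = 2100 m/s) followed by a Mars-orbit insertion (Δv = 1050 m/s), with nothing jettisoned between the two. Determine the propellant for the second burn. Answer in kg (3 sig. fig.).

v_e = Isp · g₀ = 914 × 9.81 = 8966.3 m/s.
After the first burn: m = 22500 × exp(−2100/8966.3) = 22500 × 0.79120 = 17,802 kg.
After the second burn: m = 17,802 × exp(−1050/8966.3) = 17,802 × 0.88949 = 15,834.7 kg.
Second-burn propellant = 17,802 − 15,834.7 = 1,967.3 kg.

propellant for the second burn ≈ 1970 kg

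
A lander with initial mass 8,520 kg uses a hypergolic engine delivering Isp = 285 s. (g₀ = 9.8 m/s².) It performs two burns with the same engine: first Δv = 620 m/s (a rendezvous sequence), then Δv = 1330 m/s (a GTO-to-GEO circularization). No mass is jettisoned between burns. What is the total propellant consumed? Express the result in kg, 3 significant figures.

v_e = Isp · g₀ = 285 × 9.8 = 2793.0 m/s.
After the first burn: m = 8520 × exp(−620/2793.0) = 8520 × 0.80093 = 6,823.92 kg.
After the second burn: m = 6,823.92 × exp(−1330/2793.0) = 6,823.92 × 0.62115 = 4,238.68 kg.
Total propellant = m₀ − m_final = 8520 − 4,238.68 = 4,281.32 kg.

total propellant consumed ≈ 4280 kg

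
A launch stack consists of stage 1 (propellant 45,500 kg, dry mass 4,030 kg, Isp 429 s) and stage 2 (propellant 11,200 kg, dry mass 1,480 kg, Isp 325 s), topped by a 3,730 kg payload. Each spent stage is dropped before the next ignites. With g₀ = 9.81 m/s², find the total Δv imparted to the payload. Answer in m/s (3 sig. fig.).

Δv ≈ 8590 m/s

Ignition mass of stage 1 = 45,500+4,030 + 11,200+1,480 + 3,730 = 65,940 kg.
Stage 1: m₀ = 65,940 kg, m_f = 65,940 − 45,500 = 20,440 kg; Δv = 429×9.81×ln(3.226) = 4208.5×1.1713 ≈ 4929 m/s.
Stage 2: m₀ = 16,410 kg, m_f = 16,410 − 11,200 = 5,210 kg; Δv = 325×9.81×ln(3.15) = 3188.2×1.1473 ≈ 3658 m/s.
Total Δv = 4929 + 3658 = 8587 m/s.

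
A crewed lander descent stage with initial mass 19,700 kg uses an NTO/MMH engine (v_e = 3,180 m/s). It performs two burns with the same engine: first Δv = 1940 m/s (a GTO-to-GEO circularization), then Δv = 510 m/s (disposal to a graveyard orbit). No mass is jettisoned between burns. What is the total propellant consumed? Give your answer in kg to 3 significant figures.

total propellant consumed ≈ 10600 kg

After the first burn: m = 19700 × exp(−1940/3180.0) = 19700 × 0.54332 = 10,703.4 kg.
After the second burn: m = 10,703.4 × exp(−510/3180.0) = 10,703.4 × 0.85182 = 9,117.37 kg.
Total propellant = m₀ − m_final = 19700 − 9,117.37 = 10,582.63 kg.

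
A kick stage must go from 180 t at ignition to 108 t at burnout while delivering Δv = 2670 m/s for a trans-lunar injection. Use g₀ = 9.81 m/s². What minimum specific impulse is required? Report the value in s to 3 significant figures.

Isp ≈ 533 s

ln(m₀/m_f) = ln(180000/108000) = ln(1.667) = 0.5108.
From the ideal rocket equation, v_e = Δv / ln(m₀/m_f) = 2670 / 0.5108 = 5226.8 m/s.
Isp = v_e / g₀ = 5226.8 / 9.81 = 532.8 s.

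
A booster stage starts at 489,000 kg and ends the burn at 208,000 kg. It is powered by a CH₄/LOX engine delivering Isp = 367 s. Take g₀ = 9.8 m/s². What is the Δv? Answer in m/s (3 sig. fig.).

v_e = Isp · g₀ = 367 × 9.8 = 3596.6 m/s.
Δv = v_e · ln(m₀/m_f) = 3596.6 × ln(2.351) = 3596.6 × 0.8548 ≈ 3074.5 m/s.

Δv ≈ 3070 m/s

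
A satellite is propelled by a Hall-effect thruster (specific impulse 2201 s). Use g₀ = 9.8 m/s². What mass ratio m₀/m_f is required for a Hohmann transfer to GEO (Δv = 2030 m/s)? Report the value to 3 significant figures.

v_e = Isp · g₀ = 2201 × 9.8 = 21569.8 m/s.
m₀/m_f = exp(Δv / v_e) = exp(2030 / 21569.8) = exp(0.0941) = 1.0987.

mass ratio ≈ 1.10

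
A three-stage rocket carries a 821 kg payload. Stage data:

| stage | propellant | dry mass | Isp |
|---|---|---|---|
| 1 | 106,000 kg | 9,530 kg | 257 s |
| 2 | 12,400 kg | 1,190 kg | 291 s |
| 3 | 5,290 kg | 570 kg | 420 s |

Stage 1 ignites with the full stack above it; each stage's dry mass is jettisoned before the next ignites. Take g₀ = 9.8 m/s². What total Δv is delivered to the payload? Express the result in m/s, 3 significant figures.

Δv ≈ 13000 m/s

Ignition mass of stage 1 = 106,000+9,530 + 12,400+1,190 + 5,290+570 + 821 = 135,801 kg.
Stage 1: m₀ = 135,801 kg, m_f = 135,801 − 106,000 = 29,801 kg; Δv = 257×9.8×ln(4.557) = 2518.6×1.5166 ≈ 3820 m/s.
Stage 2: m₀ = 20,271 kg, m_f = 20,271 − 12,400 = 7,871 kg; Δv = 291×9.8×ln(2.575) = 2851.8×0.9460 ≈ 2698 m/s.
Stage 3: m₀ = 6,681 kg, m_f = 6,681 − 5,290 = 1,391 kg; Δv = 420×9.8×ln(4.803) = 4116.0×1.5692 ≈ 6459 m/s.
Total Δv = 3820 + 2698 + 6459 = 12977 m/s.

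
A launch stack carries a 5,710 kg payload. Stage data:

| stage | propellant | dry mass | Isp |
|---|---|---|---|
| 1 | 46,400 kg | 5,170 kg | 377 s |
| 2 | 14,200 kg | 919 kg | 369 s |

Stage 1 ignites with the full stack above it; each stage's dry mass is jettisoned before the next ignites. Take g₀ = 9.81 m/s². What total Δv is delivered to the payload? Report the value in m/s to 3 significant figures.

Δv ≈ 7930 m/s

Ignition mass of stage 1 = 46,400+5,170 + 14,200+919 + 5,710 = 72,399 kg.
Stage 1: m₀ = 72,399 kg, m_f = 72,399 − 46,400 = 25,999 kg; Δv = 377×9.81×ln(2.785) = 3698.4×1.0241 ≈ 3788 m/s.
Stage 2: m₀ = 20,829 kg, m_f = 20,829 − 14,200 = 6,629 kg; Δv = 369×9.81×ln(3.142) = 3619.9×1.1449 ≈ 4144 m/s.
Total Δv = 3788 + 4144 = 7932 m/s.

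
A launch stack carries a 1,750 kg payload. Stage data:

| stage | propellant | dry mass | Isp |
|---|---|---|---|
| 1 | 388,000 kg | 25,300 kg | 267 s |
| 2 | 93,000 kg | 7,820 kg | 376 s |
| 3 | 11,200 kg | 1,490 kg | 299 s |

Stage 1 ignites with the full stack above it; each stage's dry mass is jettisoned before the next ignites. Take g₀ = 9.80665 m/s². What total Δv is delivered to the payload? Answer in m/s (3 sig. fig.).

Ignition mass of stage 1 = 388,000+25,300 + 93,000+7,820 + 11,200+1,490 + 1,750 = 528,560 kg.
Stage 1: m₀ = 528,560 kg, m_f = 528,560 − 388,000 = 140,560 kg; Δv = 267×9.80665×ln(3.76) = 2618.4×1.3245 ≈ 3468 m/s.
Stage 2: m₀ = 115,260 kg, m_f = 115,260 − 93,000 = 22,260 kg; Δv = 376×9.80665×ln(5.178) = 3687.3×1.6444 ≈ 6063 m/s.
Stage 3: m₀ = 14,440 kg, m_f = 14,440 − 11,200 = 3,240 kg; Δv = 299×9.80665×ln(4.457) = 2932.2×1.4944 ≈ 4382 m/s.
Total Δv = 3468 + 6063 + 4382 = 13913 m/s.

Δv ≈ 13900 m/s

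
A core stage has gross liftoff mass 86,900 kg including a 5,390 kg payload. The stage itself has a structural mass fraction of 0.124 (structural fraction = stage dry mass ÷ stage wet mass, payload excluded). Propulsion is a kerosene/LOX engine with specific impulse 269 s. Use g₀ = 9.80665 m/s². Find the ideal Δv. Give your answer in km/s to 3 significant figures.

Δv ≈ 4.55 km/s

Stage wet mass = m₀ − payload = 86,900 − 5,390 = 81,510 kg.
Stage dry mass = ε × stage wet mass = 0.124 × 81,510 = 10,107.2 kg.
Burnout mass m_f = stage dry + payload = 10,107.2 + 5,390 = 15,497.2 kg.
v_e = Isp · g₀ = 269 × 9.80665 = 2638.0 m/s.
Using Δv = v_e ln(m₀/m_f): Δv = v_e · ln(86,900/15,497.2) = 2638.0 × ln(5.607) = 2638.0 × 1.7241 ≈ 4548 m/s.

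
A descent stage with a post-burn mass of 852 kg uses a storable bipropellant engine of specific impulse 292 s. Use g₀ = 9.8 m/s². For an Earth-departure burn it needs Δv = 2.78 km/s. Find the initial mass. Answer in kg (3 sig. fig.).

initial mass ≈ 2250 kg

v_e = Isp · g₀ = 292 × 9.8 = 2861.6 m/s.
m₀/m_f = exp(Δv / v_e) = exp(2780 / 2861.6) = exp(0.9715) = 2.6419.
m₀ = m_f × 2.6419 = 852 × 2.6419 = 2,250.9 kg.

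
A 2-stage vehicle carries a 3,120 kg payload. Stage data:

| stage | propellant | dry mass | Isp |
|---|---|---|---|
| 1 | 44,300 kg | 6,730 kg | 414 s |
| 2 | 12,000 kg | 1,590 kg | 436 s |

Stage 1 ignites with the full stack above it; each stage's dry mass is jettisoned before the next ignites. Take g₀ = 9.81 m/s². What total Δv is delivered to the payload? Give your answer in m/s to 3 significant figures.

Ignition mass of stage 1 = 44,300+6,730 + 12,000+1,590 + 3,120 = 67,740 kg.
Stage 1: m₀ = 67,740 kg, m_f = 67,740 − 44,300 = 23,440 kg; Δv = 414×9.81×ln(2.89) = 4061.3×1.0612 ≈ 4310 m/s.
Stage 2: m₀ = 16,710 kg, m_f = 16,710 − 12,000 = 4,710 kg; Δv = 436×9.81×ln(3.548) = 4277.2×1.2663 ≈ 5416 m/s.
Total Δv = 4310 + 5416 = 9726 m/s.

Δv ≈ 9730 m/s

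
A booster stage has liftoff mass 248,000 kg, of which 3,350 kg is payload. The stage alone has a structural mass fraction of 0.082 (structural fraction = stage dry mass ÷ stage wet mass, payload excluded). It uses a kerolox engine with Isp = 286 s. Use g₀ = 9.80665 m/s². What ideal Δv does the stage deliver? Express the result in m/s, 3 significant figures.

Δv ≈ 6620 m/s

Stage wet mass = m₀ − payload = 248,000 − 3,350 = 244,650 kg.
Stage dry mass = ε × stage wet mass = 0.082 × 244,650 = 20,061.3 kg.
Burnout mass m_f = stage dry + payload = 20,061.3 + 3,350 = 23,411.3 kg.
v_e = Isp · g₀ = 286 × 9.80665 = 2804.7 m/s.
Rocket equation: Δv = v_e · ln(248,000/23,411.3) = 2804.7 × ln(10.59) = 2804.7 × 2.3602 ≈ 6620 m/s.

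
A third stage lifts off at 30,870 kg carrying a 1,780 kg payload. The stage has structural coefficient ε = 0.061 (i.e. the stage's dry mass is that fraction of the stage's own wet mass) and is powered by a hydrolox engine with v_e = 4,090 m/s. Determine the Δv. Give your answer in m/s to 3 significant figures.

Δv ≈ 8840 m/s

Stage wet mass = m₀ − payload = 30,870 − 1,780 = 29,090 kg.
Stage dry mass = ε × stage wet mass = 0.061 × 29,090 = 1,774.49 kg.
Burnout mass m_f = stage dry + payload = 1,774.49 + 1,780 = 3,554.49 kg.
Δv = v_e · ln(30,870/3,554.49) = 4090.0 × ln(8.685) = 4090.0 × 2.1616 ≈ 8841 m/s.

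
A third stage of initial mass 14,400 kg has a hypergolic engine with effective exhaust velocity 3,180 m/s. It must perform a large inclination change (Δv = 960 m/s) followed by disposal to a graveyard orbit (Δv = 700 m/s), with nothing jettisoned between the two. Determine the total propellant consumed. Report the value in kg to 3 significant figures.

After the first burn: m = 14400 × exp(−960/3180.0) = 14400 × 0.73942 = 10,647.6 kg.
After the second burn: m = 10,647.6 × exp(−700/3180.0) = 10,647.6 × 0.80242 = 8,543.85 kg.
Total propellant = m₀ − m_final = 14400 − 8,543.85 = 5,856.15 kg.

total propellant consumed ≈ 5860 kg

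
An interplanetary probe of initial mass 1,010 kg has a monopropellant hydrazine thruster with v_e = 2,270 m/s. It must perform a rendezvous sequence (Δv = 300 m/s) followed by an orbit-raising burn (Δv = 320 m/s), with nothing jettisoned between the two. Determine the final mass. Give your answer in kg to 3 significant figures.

final mass ≈ 769 kg

After the first burn: m = 1010 × exp(−300/2270.0) = 1010 × 0.87620 = 884.962 kg.
After the second burn: m = 884.962 × exp(−320/2270.0) = 884.962 × 0.86852 = 768.607 kg.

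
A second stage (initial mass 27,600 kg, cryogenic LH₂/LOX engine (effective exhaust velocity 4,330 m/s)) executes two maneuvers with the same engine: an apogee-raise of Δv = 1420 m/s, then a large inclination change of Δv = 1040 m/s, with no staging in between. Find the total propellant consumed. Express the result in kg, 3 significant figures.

After the first burn: m = 27600 × exp(−1420/4330.0) = 27600 × 0.72040 = 19,883 kg.
After the second burn: m = 19,883 × exp(−1040/4330.0) = 19,883 × 0.78648 = 15,637.6 kg.
Total propellant = m₀ − m_final = 27600 − 15,637.6 = 11,962.4 kg.

total propellant consumed ≈ 12000 kg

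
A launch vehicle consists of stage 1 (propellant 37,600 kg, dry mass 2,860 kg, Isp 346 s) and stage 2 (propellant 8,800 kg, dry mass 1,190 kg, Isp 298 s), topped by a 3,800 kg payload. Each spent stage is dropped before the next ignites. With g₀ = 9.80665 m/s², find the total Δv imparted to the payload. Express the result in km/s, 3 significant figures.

Ignition mass of stage 1 = 37,600+2,860 + 8,800+1,190 + 3,800 = 54,250 kg.
Stage 1: m₀ = 54,250 kg, m_f = 54,250 − 37,600 = 16,650 kg; Δv = 346×9.80665×ln(3.258) = 3393.1×1.1812 ≈ 4008 m/s.
Stage 2: m₀ = 13,790 kg, m_f = 13,790 − 8,800 = 4,990 kg; Δv = 298×9.80665×ln(2.764) = 2922.4×1.0165 ≈ 2971 m/s.
Total Δv = 4008 + 2971 = 6979 m/s.

Δv ≈ 6.98 km/s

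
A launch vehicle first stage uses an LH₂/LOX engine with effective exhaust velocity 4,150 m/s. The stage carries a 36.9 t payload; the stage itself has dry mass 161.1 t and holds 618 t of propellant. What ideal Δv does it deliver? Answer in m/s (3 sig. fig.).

Δv ≈ 5880 m/s

m₀ = payload + dry + propellant = 36.9 + 161.1 + 618 = 816 t.
m_f = payload + dry = 36.9 + 161.1 = 198 t.
Using Δv = v_e ln(m₀/m_f): Δv = v_e · ln(m₀/m_f) = 4150.0 × ln(4.121) = 4150.0 × 1.4161 ≈ 5877.0 m/s.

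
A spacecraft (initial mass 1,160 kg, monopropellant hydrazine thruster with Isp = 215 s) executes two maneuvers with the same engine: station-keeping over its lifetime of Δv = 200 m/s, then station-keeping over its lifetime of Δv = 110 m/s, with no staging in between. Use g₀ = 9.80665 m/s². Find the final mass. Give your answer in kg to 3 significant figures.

final mass ≈ 1000 kg

v_e = Isp · g₀ = 215 × 9.80665 = 2108.4 m/s.
After the first burn: m = 1160 × exp(−200/2108.4) = 1160 × 0.90950 = 1,055.02 kg.
After the second burn: m = 1,055.02 × exp(−110/2108.4) = 1,055.02 × 0.94917 = 1,001.39 kg.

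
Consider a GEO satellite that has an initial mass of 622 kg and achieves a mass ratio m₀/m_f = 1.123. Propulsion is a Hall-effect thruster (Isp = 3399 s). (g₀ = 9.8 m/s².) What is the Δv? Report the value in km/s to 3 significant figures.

v_e = Isp · g₀ = 3399 × 9.8 = 33310.2 m/s.
Δv = v_e · ln(1.123) = 33310.2 × 0.1160 ≈ 3864.1 m/s.

Δv ≈ 3.86 km/s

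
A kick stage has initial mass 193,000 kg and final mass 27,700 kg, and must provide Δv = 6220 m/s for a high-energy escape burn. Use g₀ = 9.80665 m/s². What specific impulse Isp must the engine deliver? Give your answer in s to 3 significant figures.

Isp ≈ 327 s

ln(m₀/m_f) = ln(193000/27700) = ln(6.968) = 1.9413.
Using Δv = v_e ln(m₀/m_f): v_e = Δv / ln(m₀/m_f) = 6220 / 1.9413 = 3204.1 m/s.
Isp = v_e / g₀ = 3204.1 / 9.80665 = 326.7 s.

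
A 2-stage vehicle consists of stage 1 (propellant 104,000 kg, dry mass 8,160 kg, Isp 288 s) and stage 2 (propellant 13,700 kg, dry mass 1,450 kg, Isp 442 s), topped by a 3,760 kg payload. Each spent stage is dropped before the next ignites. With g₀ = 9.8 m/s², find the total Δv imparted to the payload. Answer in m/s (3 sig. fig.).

Ignition mass of stage 1 = 104,000+8,160 + 13,700+1,450 + 3,760 = 131,070 kg.
Stage 1: m₀ = 131,070 kg, m_f = 131,070 − 104,000 = 27,070 kg; Δv = 288×9.8×ln(4.842) = 2822.4×1.5773 ≈ 4452 m/s.
Stage 2: m₀ = 18,910 kg, m_f = 18,910 − 13,700 = 5,210 kg; Δv = 442×9.8×ln(3.63) = 4331.6×1.2891 ≈ 5584 m/s.
Total Δv = 4452 + 5584 = 10036 m/s.

Δv ≈ 10000 m/s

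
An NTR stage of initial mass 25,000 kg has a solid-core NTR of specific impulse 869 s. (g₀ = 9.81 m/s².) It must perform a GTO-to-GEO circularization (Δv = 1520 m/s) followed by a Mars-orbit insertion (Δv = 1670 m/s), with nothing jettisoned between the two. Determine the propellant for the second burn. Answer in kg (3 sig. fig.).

propellant for the second burn ≈ 3720 kg

v_e = Isp · g₀ = 869 × 9.81 = 8524.9 m/s.
After the first burn: m = 25000 × exp(−1520/8524.9) = 25000 × 0.83669 = 20,917.3 kg.
After the second burn: m = 20,917.3 × exp(−1670/8524.9) = 20,917.3 × 0.82210 = 17,196.1 kg.
Second-burn propellant = 20,917.3 − 17,196.1 = 3,721.2 kg.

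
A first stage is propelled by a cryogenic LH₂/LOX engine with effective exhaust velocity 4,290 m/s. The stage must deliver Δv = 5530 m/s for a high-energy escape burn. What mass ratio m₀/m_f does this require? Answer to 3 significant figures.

mass ratio ≈ 3.63

m₀/m_f = exp(Δv / v_e) = exp(5530 / 4290.0) = exp(1.2890) = 3.6293.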